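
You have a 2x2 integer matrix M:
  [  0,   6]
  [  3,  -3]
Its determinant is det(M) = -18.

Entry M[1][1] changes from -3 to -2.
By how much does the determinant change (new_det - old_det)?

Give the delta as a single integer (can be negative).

Answer: 0

Derivation:
Cofactor C_11 = 0
Entry delta = -2 - -3 = 1
Det delta = entry_delta * cofactor = 1 * 0 = 0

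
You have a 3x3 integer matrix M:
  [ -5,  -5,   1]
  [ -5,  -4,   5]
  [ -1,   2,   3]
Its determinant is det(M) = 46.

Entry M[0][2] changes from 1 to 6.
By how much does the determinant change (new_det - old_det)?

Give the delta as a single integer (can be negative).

Answer: -70

Derivation:
Cofactor C_02 = -14
Entry delta = 6 - 1 = 5
Det delta = entry_delta * cofactor = 5 * -14 = -70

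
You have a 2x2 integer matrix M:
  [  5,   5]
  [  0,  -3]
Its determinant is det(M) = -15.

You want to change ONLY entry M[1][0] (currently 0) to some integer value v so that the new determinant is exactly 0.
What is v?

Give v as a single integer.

Answer: -3

Derivation:
det is linear in entry M[1][0]: det = old_det + (v - 0) * C_10
Cofactor C_10 = -5
Want det = 0: -15 + (v - 0) * -5 = 0
  (v - 0) = 15 / -5 = -3
  v = 0 + (-3) = -3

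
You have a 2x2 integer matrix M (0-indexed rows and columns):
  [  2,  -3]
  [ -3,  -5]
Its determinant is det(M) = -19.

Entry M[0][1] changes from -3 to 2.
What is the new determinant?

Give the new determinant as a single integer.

det is linear in row 0: changing M[0][1] by delta changes det by delta * cofactor(0,1).
Cofactor C_01 = (-1)^(0+1) * minor(0,1) = 3
Entry delta = 2 - -3 = 5
Det delta = 5 * 3 = 15
New det = -19 + 15 = -4

Answer: -4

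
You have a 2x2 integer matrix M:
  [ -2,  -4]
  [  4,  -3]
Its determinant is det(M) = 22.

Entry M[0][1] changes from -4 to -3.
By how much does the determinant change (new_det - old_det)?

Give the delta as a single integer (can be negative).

Answer: -4

Derivation:
Cofactor C_01 = -4
Entry delta = -3 - -4 = 1
Det delta = entry_delta * cofactor = 1 * -4 = -4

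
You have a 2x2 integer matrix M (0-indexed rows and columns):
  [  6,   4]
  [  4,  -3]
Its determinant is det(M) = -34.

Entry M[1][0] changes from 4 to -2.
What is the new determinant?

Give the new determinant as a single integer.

det is linear in row 1: changing M[1][0] by delta changes det by delta * cofactor(1,0).
Cofactor C_10 = (-1)^(1+0) * minor(1,0) = -4
Entry delta = -2 - 4 = -6
Det delta = -6 * -4 = 24
New det = -34 + 24 = -10

Answer: -10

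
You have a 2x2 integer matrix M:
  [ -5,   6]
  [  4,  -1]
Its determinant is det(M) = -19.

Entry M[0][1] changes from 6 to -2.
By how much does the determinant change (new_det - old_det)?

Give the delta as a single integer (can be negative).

Cofactor C_01 = -4
Entry delta = -2 - 6 = -8
Det delta = entry_delta * cofactor = -8 * -4 = 32

Answer: 32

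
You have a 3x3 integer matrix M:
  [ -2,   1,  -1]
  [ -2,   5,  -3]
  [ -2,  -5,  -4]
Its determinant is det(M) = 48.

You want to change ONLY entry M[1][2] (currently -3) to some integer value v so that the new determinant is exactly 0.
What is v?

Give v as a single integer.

Answer: 1

Derivation:
det is linear in entry M[1][2]: det = old_det + (v - -3) * C_12
Cofactor C_12 = -12
Want det = 0: 48 + (v - -3) * -12 = 0
  (v - -3) = -48 / -12 = 4
  v = -3 + (4) = 1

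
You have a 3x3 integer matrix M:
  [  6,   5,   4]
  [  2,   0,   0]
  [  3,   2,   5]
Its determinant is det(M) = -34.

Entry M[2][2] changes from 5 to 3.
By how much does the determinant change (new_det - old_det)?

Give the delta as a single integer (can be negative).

Answer: 20

Derivation:
Cofactor C_22 = -10
Entry delta = 3 - 5 = -2
Det delta = entry_delta * cofactor = -2 * -10 = 20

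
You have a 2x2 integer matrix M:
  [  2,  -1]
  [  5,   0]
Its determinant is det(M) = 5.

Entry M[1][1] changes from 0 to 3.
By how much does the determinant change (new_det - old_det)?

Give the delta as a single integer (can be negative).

Answer: 6

Derivation:
Cofactor C_11 = 2
Entry delta = 3 - 0 = 3
Det delta = entry_delta * cofactor = 3 * 2 = 6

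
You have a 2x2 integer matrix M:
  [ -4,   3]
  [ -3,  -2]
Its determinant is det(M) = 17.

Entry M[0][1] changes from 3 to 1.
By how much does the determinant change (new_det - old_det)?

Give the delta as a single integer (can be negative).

Answer: -6

Derivation:
Cofactor C_01 = 3
Entry delta = 1 - 3 = -2
Det delta = entry_delta * cofactor = -2 * 3 = -6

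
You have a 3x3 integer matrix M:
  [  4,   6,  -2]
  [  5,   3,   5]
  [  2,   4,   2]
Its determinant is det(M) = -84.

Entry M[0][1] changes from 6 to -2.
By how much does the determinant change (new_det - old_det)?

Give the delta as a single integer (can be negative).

Answer: 0

Derivation:
Cofactor C_01 = 0
Entry delta = -2 - 6 = -8
Det delta = entry_delta * cofactor = -8 * 0 = 0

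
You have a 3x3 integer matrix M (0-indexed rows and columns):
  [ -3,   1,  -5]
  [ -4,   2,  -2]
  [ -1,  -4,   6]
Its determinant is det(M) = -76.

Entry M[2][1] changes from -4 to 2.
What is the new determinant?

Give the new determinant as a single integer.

det is linear in row 2: changing M[2][1] by delta changes det by delta * cofactor(2,1).
Cofactor C_21 = (-1)^(2+1) * minor(2,1) = 14
Entry delta = 2 - -4 = 6
Det delta = 6 * 14 = 84
New det = -76 + 84 = 8

Answer: 8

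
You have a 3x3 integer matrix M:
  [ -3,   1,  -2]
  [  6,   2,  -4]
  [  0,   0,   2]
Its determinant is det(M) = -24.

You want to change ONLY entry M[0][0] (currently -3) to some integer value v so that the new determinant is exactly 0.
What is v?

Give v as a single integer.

det is linear in entry M[0][0]: det = old_det + (v - -3) * C_00
Cofactor C_00 = 4
Want det = 0: -24 + (v - -3) * 4 = 0
  (v - -3) = 24 / 4 = 6
  v = -3 + (6) = 3

Answer: 3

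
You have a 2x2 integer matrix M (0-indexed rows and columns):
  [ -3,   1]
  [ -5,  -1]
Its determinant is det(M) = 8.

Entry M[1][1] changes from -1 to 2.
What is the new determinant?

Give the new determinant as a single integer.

Answer: -1

Derivation:
det is linear in row 1: changing M[1][1] by delta changes det by delta * cofactor(1,1).
Cofactor C_11 = (-1)^(1+1) * minor(1,1) = -3
Entry delta = 2 - -1 = 3
Det delta = 3 * -3 = -9
New det = 8 + -9 = -1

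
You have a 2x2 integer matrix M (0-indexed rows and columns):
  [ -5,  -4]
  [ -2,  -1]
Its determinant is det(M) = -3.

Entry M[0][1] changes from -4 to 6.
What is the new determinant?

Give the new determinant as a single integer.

det is linear in row 0: changing M[0][1] by delta changes det by delta * cofactor(0,1).
Cofactor C_01 = (-1)^(0+1) * minor(0,1) = 2
Entry delta = 6 - -4 = 10
Det delta = 10 * 2 = 20
New det = -3 + 20 = 17

Answer: 17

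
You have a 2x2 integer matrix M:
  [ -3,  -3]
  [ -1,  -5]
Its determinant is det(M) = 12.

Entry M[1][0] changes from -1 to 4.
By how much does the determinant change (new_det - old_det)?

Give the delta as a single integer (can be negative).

Answer: 15

Derivation:
Cofactor C_10 = 3
Entry delta = 4 - -1 = 5
Det delta = entry_delta * cofactor = 5 * 3 = 15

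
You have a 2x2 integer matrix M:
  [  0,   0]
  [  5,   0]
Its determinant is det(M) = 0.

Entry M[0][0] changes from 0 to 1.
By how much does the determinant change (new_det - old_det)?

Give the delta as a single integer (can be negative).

Answer: 0

Derivation:
Cofactor C_00 = 0
Entry delta = 1 - 0 = 1
Det delta = entry_delta * cofactor = 1 * 0 = 0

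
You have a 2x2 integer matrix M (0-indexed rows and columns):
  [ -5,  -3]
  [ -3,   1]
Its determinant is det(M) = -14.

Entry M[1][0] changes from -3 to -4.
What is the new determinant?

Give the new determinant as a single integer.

Answer: -17

Derivation:
det is linear in row 1: changing M[1][0] by delta changes det by delta * cofactor(1,0).
Cofactor C_10 = (-1)^(1+0) * minor(1,0) = 3
Entry delta = -4 - -3 = -1
Det delta = -1 * 3 = -3
New det = -14 + -3 = -17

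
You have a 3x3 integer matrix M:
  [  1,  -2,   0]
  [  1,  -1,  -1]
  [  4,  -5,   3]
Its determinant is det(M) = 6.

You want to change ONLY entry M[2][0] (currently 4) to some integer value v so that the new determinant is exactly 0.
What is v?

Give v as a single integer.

det is linear in entry M[2][0]: det = old_det + (v - 4) * C_20
Cofactor C_20 = 2
Want det = 0: 6 + (v - 4) * 2 = 0
  (v - 4) = -6 / 2 = -3
  v = 4 + (-3) = 1

Answer: 1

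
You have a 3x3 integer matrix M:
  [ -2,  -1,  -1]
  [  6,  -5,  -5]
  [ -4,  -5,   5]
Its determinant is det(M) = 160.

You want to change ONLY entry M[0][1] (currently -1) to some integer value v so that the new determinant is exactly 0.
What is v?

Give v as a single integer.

Answer: 15

Derivation:
det is linear in entry M[0][1]: det = old_det + (v - -1) * C_01
Cofactor C_01 = -10
Want det = 0: 160 + (v - -1) * -10 = 0
  (v - -1) = -160 / -10 = 16
  v = -1 + (16) = 15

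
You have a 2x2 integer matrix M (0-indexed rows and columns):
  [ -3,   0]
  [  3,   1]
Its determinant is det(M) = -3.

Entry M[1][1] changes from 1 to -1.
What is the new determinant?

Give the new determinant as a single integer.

Answer: 3

Derivation:
det is linear in row 1: changing M[1][1] by delta changes det by delta * cofactor(1,1).
Cofactor C_11 = (-1)^(1+1) * minor(1,1) = -3
Entry delta = -1 - 1 = -2
Det delta = -2 * -3 = 6
New det = -3 + 6 = 3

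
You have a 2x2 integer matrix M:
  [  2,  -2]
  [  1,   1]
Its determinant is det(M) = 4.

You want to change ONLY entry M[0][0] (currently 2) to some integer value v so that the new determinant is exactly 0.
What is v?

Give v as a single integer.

Answer: -2

Derivation:
det is linear in entry M[0][0]: det = old_det + (v - 2) * C_00
Cofactor C_00 = 1
Want det = 0: 4 + (v - 2) * 1 = 0
  (v - 2) = -4 / 1 = -4
  v = 2 + (-4) = -2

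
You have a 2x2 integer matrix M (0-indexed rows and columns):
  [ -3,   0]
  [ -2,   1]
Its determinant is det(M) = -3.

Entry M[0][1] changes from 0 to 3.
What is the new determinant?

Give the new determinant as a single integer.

det is linear in row 0: changing M[0][1] by delta changes det by delta * cofactor(0,1).
Cofactor C_01 = (-1)^(0+1) * minor(0,1) = 2
Entry delta = 3 - 0 = 3
Det delta = 3 * 2 = 6
New det = -3 + 6 = 3

Answer: 3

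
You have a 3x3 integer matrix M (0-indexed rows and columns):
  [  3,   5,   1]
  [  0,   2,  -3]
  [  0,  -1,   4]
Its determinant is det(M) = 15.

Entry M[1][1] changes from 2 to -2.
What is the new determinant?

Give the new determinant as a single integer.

det is linear in row 1: changing M[1][1] by delta changes det by delta * cofactor(1,1).
Cofactor C_11 = (-1)^(1+1) * minor(1,1) = 12
Entry delta = -2 - 2 = -4
Det delta = -4 * 12 = -48
New det = 15 + -48 = -33

Answer: -33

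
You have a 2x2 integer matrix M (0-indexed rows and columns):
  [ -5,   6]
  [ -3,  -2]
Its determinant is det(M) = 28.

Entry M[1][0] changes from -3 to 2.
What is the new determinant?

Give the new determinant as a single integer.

Answer: -2

Derivation:
det is linear in row 1: changing M[1][0] by delta changes det by delta * cofactor(1,0).
Cofactor C_10 = (-1)^(1+0) * minor(1,0) = -6
Entry delta = 2 - -3 = 5
Det delta = 5 * -6 = -30
New det = 28 + -30 = -2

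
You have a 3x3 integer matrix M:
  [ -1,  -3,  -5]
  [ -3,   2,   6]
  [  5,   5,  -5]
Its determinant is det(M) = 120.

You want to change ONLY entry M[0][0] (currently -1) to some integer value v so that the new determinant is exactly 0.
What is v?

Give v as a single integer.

det is linear in entry M[0][0]: det = old_det + (v - -1) * C_00
Cofactor C_00 = -40
Want det = 0: 120 + (v - -1) * -40 = 0
  (v - -1) = -120 / -40 = 3
  v = -1 + (3) = 2

Answer: 2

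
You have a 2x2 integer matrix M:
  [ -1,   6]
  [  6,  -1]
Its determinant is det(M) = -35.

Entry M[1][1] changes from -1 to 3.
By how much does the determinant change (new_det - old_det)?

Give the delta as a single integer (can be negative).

Answer: -4

Derivation:
Cofactor C_11 = -1
Entry delta = 3 - -1 = 4
Det delta = entry_delta * cofactor = 4 * -1 = -4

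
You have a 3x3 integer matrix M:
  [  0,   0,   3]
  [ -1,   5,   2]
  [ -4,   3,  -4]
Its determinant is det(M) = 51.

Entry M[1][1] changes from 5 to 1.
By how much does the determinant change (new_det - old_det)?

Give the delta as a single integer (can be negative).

Cofactor C_11 = 12
Entry delta = 1 - 5 = -4
Det delta = entry_delta * cofactor = -4 * 12 = -48

Answer: -48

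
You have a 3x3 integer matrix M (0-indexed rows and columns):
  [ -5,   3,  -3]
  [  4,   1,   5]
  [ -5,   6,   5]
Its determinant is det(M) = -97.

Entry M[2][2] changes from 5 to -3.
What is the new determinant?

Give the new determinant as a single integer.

Answer: 39

Derivation:
det is linear in row 2: changing M[2][2] by delta changes det by delta * cofactor(2,2).
Cofactor C_22 = (-1)^(2+2) * minor(2,2) = -17
Entry delta = -3 - 5 = -8
Det delta = -8 * -17 = 136
New det = -97 + 136 = 39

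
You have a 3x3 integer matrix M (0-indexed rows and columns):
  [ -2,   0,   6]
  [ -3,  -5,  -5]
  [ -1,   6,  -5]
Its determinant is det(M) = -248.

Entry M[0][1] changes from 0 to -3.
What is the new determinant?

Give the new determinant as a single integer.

det is linear in row 0: changing M[0][1] by delta changes det by delta * cofactor(0,1).
Cofactor C_01 = (-1)^(0+1) * minor(0,1) = -10
Entry delta = -3 - 0 = -3
Det delta = -3 * -10 = 30
New det = -248 + 30 = -218

Answer: -218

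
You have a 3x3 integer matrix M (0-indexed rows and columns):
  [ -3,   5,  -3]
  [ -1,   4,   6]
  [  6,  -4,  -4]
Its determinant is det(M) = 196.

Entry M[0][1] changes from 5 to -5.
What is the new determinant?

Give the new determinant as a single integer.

det is linear in row 0: changing M[0][1] by delta changes det by delta * cofactor(0,1).
Cofactor C_01 = (-1)^(0+1) * minor(0,1) = 32
Entry delta = -5 - 5 = -10
Det delta = -10 * 32 = -320
New det = 196 + -320 = -124

Answer: -124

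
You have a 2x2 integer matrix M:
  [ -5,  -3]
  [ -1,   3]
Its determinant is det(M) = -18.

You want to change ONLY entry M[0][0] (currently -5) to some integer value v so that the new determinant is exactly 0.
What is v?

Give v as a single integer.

Answer: 1

Derivation:
det is linear in entry M[0][0]: det = old_det + (v - -5) * C_00
Cofactor C_00 = 3
Want det = 0: -18 + (v - -5) * 3 = 0
  (v - -5) = 18 / 3 = 6
  v = -5 + (6) = 1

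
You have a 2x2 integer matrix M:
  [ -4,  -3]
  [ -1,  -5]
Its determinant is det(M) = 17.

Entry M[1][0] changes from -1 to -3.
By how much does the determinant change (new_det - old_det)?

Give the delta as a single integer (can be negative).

Answer: -6

Derivation:
Cofactor C_10 = 3
Entry delta = -3 - -1 = -2
Det delta = entry_delta * cofactor = -2 * 3 = -6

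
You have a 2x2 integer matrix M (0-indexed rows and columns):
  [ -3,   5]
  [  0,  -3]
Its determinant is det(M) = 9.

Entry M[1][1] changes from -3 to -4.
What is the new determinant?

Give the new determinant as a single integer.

det is linear in row 1: changing M[1][1] by delta changes det by delta * cofactor(1,1).
Cofactor C_11 = (-1)^(1+1) * minor(1,1) = -3
Entry delta = -4 - -3 = -1
Det delta = -1 * -3 = 3
New det = 9 + 3 = 12

Answer: 12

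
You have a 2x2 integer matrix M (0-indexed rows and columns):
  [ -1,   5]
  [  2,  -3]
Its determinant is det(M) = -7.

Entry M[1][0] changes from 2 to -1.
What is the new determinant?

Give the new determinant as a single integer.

Answer: 8

Derivation:
det is linear in row 1: changing M[1][0] by delta changes det by delta * cofactor(1,0).
Cofactor C_10 = (-1)^(1+0) * minor(1,0) = -5
Entry delta = -1 - 2 = -3
Det delta = -3 * -5 = 15
New det = -7 + 15 = 8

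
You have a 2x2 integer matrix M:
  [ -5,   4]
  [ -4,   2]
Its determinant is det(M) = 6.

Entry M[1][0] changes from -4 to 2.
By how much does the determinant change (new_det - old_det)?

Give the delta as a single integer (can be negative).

Answer: -24

Derivation:
Cofactor C_10 = -4
Entry delta = 2 - -4 = 6
Det delta = entry_delta * cofactor = 6 * -4 = -24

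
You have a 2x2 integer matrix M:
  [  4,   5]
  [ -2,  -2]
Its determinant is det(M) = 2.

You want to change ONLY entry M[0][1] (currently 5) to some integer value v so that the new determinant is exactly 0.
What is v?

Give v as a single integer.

Answer: 4

Derivation:
det is linear in entry M[0][1]: det = old_det + (v - 5) * C_01
Cofactor C_01 = 2
Want det = 0: 2 + (v - 5) * 2 = 0
  (v - 5) = -2 / 2 = -1
  v = 5 + (-1) = 4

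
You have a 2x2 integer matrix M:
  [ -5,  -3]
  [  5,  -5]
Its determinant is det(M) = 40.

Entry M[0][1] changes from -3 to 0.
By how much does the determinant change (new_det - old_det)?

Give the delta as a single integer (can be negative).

Cofactor C_01 = -5
Entry delta = 0 - -3 = 3
Det delta = entry_delta * cofactor = 3 * -5 = -15

Answer: -15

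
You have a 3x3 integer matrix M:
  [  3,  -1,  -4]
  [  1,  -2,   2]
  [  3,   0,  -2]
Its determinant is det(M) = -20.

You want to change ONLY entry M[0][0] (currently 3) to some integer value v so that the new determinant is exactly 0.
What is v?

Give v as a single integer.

Answer: 8

Derivation:
det is linear in entry M[0][0]: det = old_det + (v - 3) * C_00
Cofactor C_00 = 4
Want det = 0: -20 + (v - 3) * 4 = 0
  (v - 3) = 20 / 4 = 5
  v = 3 + (5) = 8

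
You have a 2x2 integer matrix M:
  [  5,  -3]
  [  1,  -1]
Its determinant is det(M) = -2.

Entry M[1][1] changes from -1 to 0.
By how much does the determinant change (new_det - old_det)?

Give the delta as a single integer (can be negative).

Cofactor C_11 = 5
Entry delta = 0 - -1 = 1
Det delta = entry_delta * cofactor = 1 * 5 = 5

Answer: 5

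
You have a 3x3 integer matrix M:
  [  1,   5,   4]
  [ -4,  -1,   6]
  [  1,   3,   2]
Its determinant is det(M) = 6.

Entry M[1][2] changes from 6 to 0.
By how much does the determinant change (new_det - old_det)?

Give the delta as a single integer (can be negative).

Answer: -12

Derivation:
Cofactor C_12 = 2
Entry delta = 0 - 6 = -6
Det delta = entry_delta * cofactor = -6 * 2 = -12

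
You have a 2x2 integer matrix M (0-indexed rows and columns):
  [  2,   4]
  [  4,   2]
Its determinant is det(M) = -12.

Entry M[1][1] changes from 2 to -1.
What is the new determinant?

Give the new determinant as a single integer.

det is linear in row 1: changing M[1][1] by delta changes det by delta * cofactor(1,1).
Cofactor C_11 = (-1)^(1+1) * minor(1,1) = 2
Entry delta = -1 - 2 = -3
Det delta = -3 * 2 = -6
New det = -12 + -6 = -18

Answer: -18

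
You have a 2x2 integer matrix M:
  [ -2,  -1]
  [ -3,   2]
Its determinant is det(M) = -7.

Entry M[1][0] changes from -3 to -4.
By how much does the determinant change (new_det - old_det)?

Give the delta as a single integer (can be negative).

Cofactor C_10 = 1
Entry delta = -4 - -3 = -1
Det delta = entry_delta * cofactor = -1 * 1 = -1

Answer: -1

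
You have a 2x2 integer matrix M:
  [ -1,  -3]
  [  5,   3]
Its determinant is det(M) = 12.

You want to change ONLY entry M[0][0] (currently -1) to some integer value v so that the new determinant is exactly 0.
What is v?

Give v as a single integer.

det is linear in entry M[0][0]: det = old_det + (v - -1) * C_00
Cofactor C_00 = 3
Want det = 0: 12 + (v - -1) * 3 = 0
  (v - -1) = -12 / 3 = -4
  v = -1 + (-4) = -5

Answer: -5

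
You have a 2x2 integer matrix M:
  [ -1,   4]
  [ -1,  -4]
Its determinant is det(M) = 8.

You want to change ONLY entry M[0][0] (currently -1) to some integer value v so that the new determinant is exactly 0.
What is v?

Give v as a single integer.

Answer: 1

Derivation:
det is linear in entry M[0][0]: det = old_det + (v - -1) * C_00
Cofactor C_00 = -4
Want det = 0: 8 + (v - -1) * -4 = 0
  (v - -1) = -8 / -4 = 2
  v = -1 + (2) = 1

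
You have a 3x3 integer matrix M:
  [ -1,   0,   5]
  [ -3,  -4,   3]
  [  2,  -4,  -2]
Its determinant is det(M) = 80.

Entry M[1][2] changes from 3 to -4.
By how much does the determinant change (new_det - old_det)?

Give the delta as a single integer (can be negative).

Answer: 28

Derivation:
Cofactor C_12 = -4
Entry delta = -4 - 3 = -7
Det delta = entry_delta * cofactor = -7 * -4 = 28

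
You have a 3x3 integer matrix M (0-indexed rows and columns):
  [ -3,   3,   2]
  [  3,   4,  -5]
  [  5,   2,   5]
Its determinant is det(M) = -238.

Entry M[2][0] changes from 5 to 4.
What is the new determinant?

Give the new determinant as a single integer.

Answer: -215

Derivation:
det is linear in row 2: changing M[2][0] by delta changes det by delta * cofactor(2,0).
Cofactor C_20 = (-1)^(2+0) * minor(2,0) = -23
Entry delta = 4 - 5 = -1
Det delta = -1 * -23 = 23
New det = -238 + 23 = -215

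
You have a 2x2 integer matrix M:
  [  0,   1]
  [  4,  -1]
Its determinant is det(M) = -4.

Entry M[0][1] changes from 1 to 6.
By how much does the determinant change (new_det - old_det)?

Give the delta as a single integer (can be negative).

Answer: -20

Derivation:
Cofactor C_01 = -4
Entry delta = 6 - 1 = 5
Det delta = entry_delta * cofactor = 5 * -4 = -20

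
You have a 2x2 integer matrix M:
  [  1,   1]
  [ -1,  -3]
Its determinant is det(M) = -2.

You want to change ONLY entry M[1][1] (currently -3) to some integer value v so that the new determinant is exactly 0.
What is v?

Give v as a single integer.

Answer: -1

Derivation:
det is linear in entry M[1][1]: det = old_det + (v - -3) * C_11
Cofactor C_11 = 1
Want det = 0: -2 + (v - -3) * 1 = 0
  (v - -3) = 2 / 1 = 2
  v = -3 + (2) = -1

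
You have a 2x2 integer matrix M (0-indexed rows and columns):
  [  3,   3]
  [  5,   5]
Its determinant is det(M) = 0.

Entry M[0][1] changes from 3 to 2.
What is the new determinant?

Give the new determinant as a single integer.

det is linear in row 0: changing M[0][1] by delta changes det by delta * cofactor(0,1).
Cofactor C_01 = (-1)^(0+1) * minor(0,1) = -5
Entry delta = 2 - 3 = -1
Det delta = -1 * -5 = 5
New det = 0 + 5 = 5

Answer: 5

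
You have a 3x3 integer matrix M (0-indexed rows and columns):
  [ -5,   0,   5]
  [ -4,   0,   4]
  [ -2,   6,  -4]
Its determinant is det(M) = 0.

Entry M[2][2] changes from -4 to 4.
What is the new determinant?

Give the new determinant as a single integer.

det is linear in row 2: changing M[2][2] by delta changes det by delta * cofactor(2,2).
Cofactor C_22 = (-1)^(2+2) * minor(2,2) = 0
Entry delta = 4 - -4 = 8
Det delta = 8 * 0 = 0
New det = 0 + 0 = 0

Answer: 0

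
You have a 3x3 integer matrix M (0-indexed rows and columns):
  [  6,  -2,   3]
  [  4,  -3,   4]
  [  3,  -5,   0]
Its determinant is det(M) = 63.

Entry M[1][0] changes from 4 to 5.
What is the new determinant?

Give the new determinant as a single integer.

Answer: 48

Derivation:
det is linear in row 1: changing M[1][0] by delta changes det by delta * cofactor(1,0).
Cofactor C_10 = (-1)^(1+0) * minor(1,0) = -15
Entry delta = 5 - 4 = 1
Det delta = 1 * -15 = -15
New det = 63 + -15 = 48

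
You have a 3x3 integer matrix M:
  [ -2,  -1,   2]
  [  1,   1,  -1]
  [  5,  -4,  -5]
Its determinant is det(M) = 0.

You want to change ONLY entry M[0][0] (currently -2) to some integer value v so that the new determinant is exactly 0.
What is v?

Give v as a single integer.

det is linear in entry M[0][0]: det = old_det + (v - -2) * C_00
Cofactor C_00 = -9
Want det = 0: 0 + (v - -2) * -9 = 0
  (v - -2) = 0 / -9 = 0
  v = -2 + (0) = -2

Answer: -2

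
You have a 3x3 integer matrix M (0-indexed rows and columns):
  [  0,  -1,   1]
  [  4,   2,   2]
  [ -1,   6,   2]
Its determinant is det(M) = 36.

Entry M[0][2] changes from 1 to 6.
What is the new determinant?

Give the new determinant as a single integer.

det is linear in row 0: changing M[0][2] by delta changes det by delta * cofactor(0,2).
Cofactor C_02 = (-1)^(0+2) * minor(0,2) = 26
Entry delta = 6 - 1 = 5
Det delta = 5 * 26 = 130
New det = 36 + 130 = 166

Answer: 166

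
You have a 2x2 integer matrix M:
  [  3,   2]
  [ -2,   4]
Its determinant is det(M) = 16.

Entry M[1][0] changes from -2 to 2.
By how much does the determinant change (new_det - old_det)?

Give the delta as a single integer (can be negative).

Answer: -8

Derivation:
Cofactor C_10 = -2
Entry delta = 2 - -2 = 4
Det delta = entry_delta * cofactor = 4 * -2 = -8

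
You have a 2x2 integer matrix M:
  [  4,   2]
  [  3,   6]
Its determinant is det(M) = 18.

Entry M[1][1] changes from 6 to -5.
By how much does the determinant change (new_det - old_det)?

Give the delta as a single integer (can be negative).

Answer: -44

Derivation:
Cofactor C_11 = 4
Entry delta = -5 - 6 = -11
Det delta = entry_delta * cofactor = -11 * 4 = -44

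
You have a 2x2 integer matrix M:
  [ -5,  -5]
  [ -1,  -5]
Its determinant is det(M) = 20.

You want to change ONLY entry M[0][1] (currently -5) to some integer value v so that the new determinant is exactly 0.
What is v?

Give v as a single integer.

Answer: -25

Derivation:
det is linear in entry M[0][1]: det = old_det + (v - -5) * C_01
Cofactor C_01 = 1
Want det = 0: 20 + (v - -5) * 1 = 0
  (v - -5) = -20 / 1 = -20
  v = -5 + (-20) = -25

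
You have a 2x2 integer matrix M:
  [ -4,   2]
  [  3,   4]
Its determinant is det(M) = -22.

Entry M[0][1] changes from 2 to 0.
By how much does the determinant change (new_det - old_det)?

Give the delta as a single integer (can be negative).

Answer: 6

Derivation:
Cofactor C_01 = -3
Entry delta = 0 - 2 = -2
Det delta = entry_delta * cofactor = -2 * -3 = 6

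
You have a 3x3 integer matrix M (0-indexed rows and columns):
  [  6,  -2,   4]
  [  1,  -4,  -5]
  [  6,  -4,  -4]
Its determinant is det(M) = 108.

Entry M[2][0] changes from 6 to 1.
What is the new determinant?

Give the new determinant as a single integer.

Answer: -22

Derivation:
det is linear in row 2: changing M[2][0] by delta changes det by delta * cofactor(2,0).
Cofactor C_20 = (-1)^(2+0) * minor(2,0) = 26
Entry delta = 1 - 6 = -5
Det delta = -5 * 26 = -130
New det = 108 + -130 = -22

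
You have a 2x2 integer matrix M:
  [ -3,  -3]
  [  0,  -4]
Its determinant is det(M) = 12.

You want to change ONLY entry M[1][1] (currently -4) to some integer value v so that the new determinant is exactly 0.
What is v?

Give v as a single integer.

Answer: 0

Derivation:
det is linear in entry M[1][1]: det = old_det + (v - -4) * C_11
Cofactor C_11 = -3
Want det = 0: 12 + (v - -4) * -3 = 0
  (v - -4) = -12 / -3 = 4
  v = -4 + (4) = 0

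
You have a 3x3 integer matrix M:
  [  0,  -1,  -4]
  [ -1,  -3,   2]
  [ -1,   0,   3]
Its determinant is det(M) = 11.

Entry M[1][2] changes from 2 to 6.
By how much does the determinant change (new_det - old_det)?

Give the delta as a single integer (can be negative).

Cofactor C_12 = 1
Entry delta = 6 - 2 = 4
Det delta = entry_delta * cofactor = 4 * 1 = 4

Answer: 4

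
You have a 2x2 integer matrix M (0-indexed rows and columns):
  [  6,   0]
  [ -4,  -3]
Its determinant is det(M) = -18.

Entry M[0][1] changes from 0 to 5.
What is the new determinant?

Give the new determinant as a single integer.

Answer: 2

Derivation:
det is linear in row 0: changing M[0][1] by delta changes det by delta * cofactor(0,1).
Cofactor C_01 = (-1)^(0+1) * minor(0,1) = 4
Entry delta = 5 - 0 = 5
Det delta = 5 * 4 = 20
New det = -18 + 20 = 2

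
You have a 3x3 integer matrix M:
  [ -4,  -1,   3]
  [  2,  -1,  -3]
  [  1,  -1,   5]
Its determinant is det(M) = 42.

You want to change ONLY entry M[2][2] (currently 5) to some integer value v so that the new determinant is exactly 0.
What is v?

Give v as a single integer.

Answer: -2

Derivation:
det is linear in entry M[2][2]: det = old_det + (v - 5) * C_22
Cofactor C_22 = 6
Want det = 0: 42 + (v - 5) * 6 = 0
  (v - 5) = -42 / 6 = -7
  v = 5 + (-7) = -2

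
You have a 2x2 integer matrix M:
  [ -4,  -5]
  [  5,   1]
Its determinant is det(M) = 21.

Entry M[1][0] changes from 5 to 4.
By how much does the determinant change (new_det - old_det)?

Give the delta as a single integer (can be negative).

Answer: -5

Derivation:
Cofactor C_10 = 5
Entry delta = 4 - 5 = -1
Det delta = entry_delta * cofactor = -1 * 5 = -5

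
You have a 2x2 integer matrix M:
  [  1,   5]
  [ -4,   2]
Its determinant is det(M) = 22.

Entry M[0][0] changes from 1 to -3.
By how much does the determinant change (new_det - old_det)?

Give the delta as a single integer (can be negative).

Cofactor C_00 = 2
Entry delta = -3 - 1 = -4
Det delta = entry_delta * cofactor = -4 * 2 = -8

Answer: -8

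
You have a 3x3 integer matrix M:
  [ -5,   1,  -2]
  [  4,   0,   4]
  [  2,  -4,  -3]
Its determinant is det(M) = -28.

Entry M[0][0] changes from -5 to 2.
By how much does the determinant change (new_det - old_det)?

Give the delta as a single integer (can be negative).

Answer: 112

Derivation:
Cofactor C_00 = 16
Entry delta = 2 - -5 = 7
Det delta = entry_delta * cofactor = 7 * 16 = 112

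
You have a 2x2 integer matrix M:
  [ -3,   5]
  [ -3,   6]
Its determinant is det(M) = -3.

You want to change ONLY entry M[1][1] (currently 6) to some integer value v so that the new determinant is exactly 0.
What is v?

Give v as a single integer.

Answer: 5

Derivation:
det is linear in entry M[1][1]: det = old_det + (v - 6) * C_11
Cofactor C_11 = -3
Want det = 0: -3 + (v - 6) * -3 = 0
  (v - 6) = 3 / -3 = -1
  v = 6 + (-1) = 5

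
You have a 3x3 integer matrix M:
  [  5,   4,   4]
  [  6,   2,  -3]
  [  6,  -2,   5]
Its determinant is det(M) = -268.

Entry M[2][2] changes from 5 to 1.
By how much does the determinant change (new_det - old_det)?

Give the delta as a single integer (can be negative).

Cofactor C_22 = -14
Entry delta = 1 - 5 = -4
Det delta = entry_delta * cofactor = -4 * -14 = 56

Answer: 56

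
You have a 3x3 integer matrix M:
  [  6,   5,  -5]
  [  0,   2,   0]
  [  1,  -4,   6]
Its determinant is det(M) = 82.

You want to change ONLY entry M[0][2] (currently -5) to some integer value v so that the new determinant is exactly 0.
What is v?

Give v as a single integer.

det is linear in entry M[0][2]: det = old_det + (v - -5) * C_02
Cofactor C_02 = -2
Want det = 0: 82 + (v - -5) * -2 = 0
  (v - -5) = -82 / -2 = 41
  v = -5 + (41) = 36

Answer: 36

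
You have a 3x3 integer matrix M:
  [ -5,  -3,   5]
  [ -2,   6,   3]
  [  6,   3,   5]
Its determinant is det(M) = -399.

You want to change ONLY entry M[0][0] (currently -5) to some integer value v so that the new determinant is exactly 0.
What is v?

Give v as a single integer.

det is linear in entry M[0][0]: det = old_det + (v - -5) * C_00
Cofactor C_00 = 21
Want det = 0: -399 + (v - -5) * 21 = 0
  (v - -5) = 399 / 21 = 19
  v = -5 + (19) = 14

Answer: 14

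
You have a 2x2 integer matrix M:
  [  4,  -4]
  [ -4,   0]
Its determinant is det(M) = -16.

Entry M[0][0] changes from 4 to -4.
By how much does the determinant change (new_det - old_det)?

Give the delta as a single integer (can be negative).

Answer: 0

Derivation:
Cofactor C_00 = 0
Entry delta = -4 - 4 = -8
Det delta = entry_delta * cofactor = -8 * 0 = 0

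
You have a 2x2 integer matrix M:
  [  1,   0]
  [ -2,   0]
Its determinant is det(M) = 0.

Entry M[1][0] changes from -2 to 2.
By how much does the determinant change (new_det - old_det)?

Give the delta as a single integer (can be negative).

Cofactor C_10 = 0
Entry delta = 2 - -2 = 4
Det delta = entry_delta * cofactor = 4 * 0 = 0

Answer: 0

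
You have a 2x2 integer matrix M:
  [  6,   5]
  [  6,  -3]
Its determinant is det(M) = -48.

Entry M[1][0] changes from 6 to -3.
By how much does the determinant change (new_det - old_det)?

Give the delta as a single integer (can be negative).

Cofactor C_10 = -5
Entry delta = -3 - 6 = -9
Det delta = entry_delta * cofactor = -9 * -5 = 45

Answer: 45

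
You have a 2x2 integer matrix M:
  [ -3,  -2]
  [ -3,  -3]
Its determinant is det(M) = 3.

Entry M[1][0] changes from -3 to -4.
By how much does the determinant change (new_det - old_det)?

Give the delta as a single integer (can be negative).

Answer: -2

Derivation:
Cofactor C_10 = 2
Entry delta = -4 - -3 = -1
Det delta = entry_delta * cofactor = -1 * 2 = -2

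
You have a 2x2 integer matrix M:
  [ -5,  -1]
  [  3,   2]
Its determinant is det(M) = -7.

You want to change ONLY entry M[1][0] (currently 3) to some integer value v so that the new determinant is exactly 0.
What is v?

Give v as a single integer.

Answer: 10

Derivation:
det is linear in entry M[1][0]: det = old_det + (v - 3) * C_10
Cofactor C_10 = 1
Want det = 0: -7 + (v - 3) * 1 = 0
  (v - 3) = 7 / 1 = 7
  v = 3 + (7) = 10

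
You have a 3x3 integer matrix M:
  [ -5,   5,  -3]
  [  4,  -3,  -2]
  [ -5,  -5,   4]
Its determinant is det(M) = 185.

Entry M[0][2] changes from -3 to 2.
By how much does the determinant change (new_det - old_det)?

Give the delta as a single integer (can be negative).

Answer: -175

Derivation:
Cofactor C_02 = -35
Entry delta = 2 - -3 = 5
Det delta = entry_delta * cofactor = 5 * -35 = -175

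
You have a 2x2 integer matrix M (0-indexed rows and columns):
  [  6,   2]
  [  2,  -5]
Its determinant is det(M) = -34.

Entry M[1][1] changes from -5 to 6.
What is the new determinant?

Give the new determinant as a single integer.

det is linear in row 1: changing M[1][1] by delta changes det by delta * cofactor(1,1).
Cofactor C_11 = (-1)^(1+1) * minor(1,1) = 6
Entry delta = 6 - -5 = 11
Det delta = 11 * 6 = 66
New det = -34 + 66 = 32

Answer: 32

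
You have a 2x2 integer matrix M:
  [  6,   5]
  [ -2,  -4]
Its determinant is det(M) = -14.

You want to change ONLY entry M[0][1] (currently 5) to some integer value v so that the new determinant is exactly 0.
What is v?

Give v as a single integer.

det is linear in entry M[0][1]: det = old_det + (v - 5) * C_01
Cofactor C_01 = 2
Want det = 0: -14 + (v - 5) * 2 = 0
  (v - 5) = 14 / 2 = 7
  v = 5 + (7) = 12

Answer: 12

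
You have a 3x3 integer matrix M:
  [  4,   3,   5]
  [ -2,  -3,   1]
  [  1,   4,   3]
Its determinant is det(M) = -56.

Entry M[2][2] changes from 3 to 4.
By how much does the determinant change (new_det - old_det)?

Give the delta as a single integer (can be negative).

Cofactor C_22 = -6
Entry delta = 4 - 3 = 1
Det delta = entry_delta * cofactor = 1 * -6 = -6

Answer: -6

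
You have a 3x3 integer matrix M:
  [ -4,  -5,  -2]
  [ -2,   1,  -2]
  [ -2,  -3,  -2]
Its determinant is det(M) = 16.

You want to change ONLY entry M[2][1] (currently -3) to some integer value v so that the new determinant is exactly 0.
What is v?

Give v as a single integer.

det is linear in entry M[2][1]: det = old_det + (v - -3) * C_21
Cofactor C_21 = -4
Want det = 0: 16 + (v - -3) * -4 = 0
  (v - -3) = -16 / -4 = 4
  v = -3 + (4) = 1

Answer: 1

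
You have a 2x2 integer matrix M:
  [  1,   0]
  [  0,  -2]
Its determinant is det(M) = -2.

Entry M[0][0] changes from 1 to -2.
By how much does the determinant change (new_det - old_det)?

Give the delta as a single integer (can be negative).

Answer: 6

Derivation:
Cofactor C_00 = -2
Entry delta = -2 - 1 = -3
Det delta = entry_delta * cofactor = -3 * -2 = 6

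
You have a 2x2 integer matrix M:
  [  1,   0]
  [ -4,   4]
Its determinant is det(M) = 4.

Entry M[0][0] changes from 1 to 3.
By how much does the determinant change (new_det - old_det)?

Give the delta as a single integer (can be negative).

Cofactor C_00 = 4
Entry delta = 3 - 1 = 2
Det delta = entry_delta * cofactor = 2 * 4 = 8

Answer: 8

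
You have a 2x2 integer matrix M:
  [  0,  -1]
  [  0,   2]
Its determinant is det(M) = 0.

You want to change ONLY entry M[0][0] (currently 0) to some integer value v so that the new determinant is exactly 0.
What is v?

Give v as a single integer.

Answer: 0

Derivation:
det is linear in entry M[0][0]: det = old_det + (v - 0) * C_00
Cofactor C_00 = 2
Want det = 0: 0 + (v - 0) * 2 = 0
  (v - 0) = 0 / 2 = 0
  v = 0 + (0) = 0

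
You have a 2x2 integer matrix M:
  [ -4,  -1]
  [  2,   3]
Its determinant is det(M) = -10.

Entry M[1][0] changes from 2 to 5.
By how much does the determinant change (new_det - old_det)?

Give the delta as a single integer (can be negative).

Answer: 3

Derivation:
Cofactor C_10 = 1
Entry delta = 5 - 2 = 3
Det delta = entry_delta * cofactor = 3 * 1 = 3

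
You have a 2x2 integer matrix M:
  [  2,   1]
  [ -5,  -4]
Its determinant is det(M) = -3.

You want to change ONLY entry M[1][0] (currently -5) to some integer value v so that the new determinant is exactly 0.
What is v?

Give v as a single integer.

det is linear in entry M[1][0]: det = old_det + (v - -5) * C_10
Cofactor C_10 = -1
Want det = 0: -3 + (v - -5) * -1 = 0
  (v - -5) = 3 / -1 = -3
  v = -5 + (-3) = -8

Answer: -8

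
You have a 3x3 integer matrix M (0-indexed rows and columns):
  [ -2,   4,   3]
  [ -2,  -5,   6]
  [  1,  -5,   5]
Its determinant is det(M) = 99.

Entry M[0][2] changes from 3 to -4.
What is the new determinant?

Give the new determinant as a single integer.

Answer: -6

Derivation:
det is linear in row 0: changing M[0][2] by delta changes det by delta * cofactor(0,2).
Cofactor C_02 = (-1)^(0+2) * minor(0,2) = 15
Entry delta = -4 - 3 = -7
Det delta = -7 * 15 = -105
New det = 99 + -105 = -6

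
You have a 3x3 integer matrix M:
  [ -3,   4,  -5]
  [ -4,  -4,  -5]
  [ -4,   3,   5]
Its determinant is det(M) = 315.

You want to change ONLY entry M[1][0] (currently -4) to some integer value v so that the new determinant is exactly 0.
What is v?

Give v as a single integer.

det is linear in entry M[1][0]: det = old_det + (v - -4) * C_10
Cofactor C_10 = -35
Want det = 0: 315 + (v - -4) * -35 = 0
  (v - -4) = -315 / -35 = 9
  v = -4 + (9) = 5

Answer: 5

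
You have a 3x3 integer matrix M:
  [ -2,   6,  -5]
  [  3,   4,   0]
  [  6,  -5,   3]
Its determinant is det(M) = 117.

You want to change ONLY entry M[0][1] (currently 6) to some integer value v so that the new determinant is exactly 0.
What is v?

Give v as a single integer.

Answer: 19

Derivation:
det is linear in entry M[0][1]: det = old_det + (v - 6) * C_01
Cofactor C_01 = -9
Want det = 0: 117 + (v - 6) * -9 = 0
  (v - 6) = -117 / -9 = 13
  v = 6 + (13) = 19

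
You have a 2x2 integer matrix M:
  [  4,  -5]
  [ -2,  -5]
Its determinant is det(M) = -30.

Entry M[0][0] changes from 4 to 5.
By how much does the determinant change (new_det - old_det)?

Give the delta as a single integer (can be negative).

Cofactor C_00 = -5
Entry delta = 5 - 4 = 1
Det delta = entry_delta * cofactor = 1 * -5 = -5

Answer: -5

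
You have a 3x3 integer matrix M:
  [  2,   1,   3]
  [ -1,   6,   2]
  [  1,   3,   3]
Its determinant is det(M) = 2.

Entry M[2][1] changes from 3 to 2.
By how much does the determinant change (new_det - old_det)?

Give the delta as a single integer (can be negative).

Cofactor C_21 = -7
Entry delta = 2 - 3 = -1
Det delta = entry_delta * cofactor = -1 * -7 = 7

Answer: 7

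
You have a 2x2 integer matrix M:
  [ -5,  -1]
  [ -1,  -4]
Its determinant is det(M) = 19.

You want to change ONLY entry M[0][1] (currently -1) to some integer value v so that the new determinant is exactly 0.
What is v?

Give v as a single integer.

det is linear in entry M[0][1]: det = old_det + (v - -1) * C_01
Cofactor C_01 = 1
Want det = 0: 19 + (v - -1) * 1 = 0
  (v - -1) = -19 / 1 = -19
  v = -1 + (-19) = -20

Answer: -20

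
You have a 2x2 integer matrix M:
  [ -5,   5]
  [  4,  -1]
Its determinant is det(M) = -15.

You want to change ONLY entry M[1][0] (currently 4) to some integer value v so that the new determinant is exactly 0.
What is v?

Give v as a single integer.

Answer: 1

Derivation:
det is linear in entry M[1][0]: det = old_det + (v - 4) * C_10
Cofactor C_10 = -5
Want det = 0: -15 + (v - 4) * -5 = 0
  (v - 4) = 15 / -5 = -3
  v = 4 + (-3) = 1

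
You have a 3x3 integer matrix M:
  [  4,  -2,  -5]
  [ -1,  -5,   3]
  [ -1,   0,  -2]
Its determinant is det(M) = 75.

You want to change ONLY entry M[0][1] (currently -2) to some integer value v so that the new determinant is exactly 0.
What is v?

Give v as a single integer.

det is linear in entry M[0][1]: det = old_det + (v - -2) * C_01
Cofactor C_01 = -5
Want det = 0: 75 + (v - -2) * -5 = 0
  (v - -2) = -75 / -5 = 15
  v = -2 + (15) = 13

Answer: 13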